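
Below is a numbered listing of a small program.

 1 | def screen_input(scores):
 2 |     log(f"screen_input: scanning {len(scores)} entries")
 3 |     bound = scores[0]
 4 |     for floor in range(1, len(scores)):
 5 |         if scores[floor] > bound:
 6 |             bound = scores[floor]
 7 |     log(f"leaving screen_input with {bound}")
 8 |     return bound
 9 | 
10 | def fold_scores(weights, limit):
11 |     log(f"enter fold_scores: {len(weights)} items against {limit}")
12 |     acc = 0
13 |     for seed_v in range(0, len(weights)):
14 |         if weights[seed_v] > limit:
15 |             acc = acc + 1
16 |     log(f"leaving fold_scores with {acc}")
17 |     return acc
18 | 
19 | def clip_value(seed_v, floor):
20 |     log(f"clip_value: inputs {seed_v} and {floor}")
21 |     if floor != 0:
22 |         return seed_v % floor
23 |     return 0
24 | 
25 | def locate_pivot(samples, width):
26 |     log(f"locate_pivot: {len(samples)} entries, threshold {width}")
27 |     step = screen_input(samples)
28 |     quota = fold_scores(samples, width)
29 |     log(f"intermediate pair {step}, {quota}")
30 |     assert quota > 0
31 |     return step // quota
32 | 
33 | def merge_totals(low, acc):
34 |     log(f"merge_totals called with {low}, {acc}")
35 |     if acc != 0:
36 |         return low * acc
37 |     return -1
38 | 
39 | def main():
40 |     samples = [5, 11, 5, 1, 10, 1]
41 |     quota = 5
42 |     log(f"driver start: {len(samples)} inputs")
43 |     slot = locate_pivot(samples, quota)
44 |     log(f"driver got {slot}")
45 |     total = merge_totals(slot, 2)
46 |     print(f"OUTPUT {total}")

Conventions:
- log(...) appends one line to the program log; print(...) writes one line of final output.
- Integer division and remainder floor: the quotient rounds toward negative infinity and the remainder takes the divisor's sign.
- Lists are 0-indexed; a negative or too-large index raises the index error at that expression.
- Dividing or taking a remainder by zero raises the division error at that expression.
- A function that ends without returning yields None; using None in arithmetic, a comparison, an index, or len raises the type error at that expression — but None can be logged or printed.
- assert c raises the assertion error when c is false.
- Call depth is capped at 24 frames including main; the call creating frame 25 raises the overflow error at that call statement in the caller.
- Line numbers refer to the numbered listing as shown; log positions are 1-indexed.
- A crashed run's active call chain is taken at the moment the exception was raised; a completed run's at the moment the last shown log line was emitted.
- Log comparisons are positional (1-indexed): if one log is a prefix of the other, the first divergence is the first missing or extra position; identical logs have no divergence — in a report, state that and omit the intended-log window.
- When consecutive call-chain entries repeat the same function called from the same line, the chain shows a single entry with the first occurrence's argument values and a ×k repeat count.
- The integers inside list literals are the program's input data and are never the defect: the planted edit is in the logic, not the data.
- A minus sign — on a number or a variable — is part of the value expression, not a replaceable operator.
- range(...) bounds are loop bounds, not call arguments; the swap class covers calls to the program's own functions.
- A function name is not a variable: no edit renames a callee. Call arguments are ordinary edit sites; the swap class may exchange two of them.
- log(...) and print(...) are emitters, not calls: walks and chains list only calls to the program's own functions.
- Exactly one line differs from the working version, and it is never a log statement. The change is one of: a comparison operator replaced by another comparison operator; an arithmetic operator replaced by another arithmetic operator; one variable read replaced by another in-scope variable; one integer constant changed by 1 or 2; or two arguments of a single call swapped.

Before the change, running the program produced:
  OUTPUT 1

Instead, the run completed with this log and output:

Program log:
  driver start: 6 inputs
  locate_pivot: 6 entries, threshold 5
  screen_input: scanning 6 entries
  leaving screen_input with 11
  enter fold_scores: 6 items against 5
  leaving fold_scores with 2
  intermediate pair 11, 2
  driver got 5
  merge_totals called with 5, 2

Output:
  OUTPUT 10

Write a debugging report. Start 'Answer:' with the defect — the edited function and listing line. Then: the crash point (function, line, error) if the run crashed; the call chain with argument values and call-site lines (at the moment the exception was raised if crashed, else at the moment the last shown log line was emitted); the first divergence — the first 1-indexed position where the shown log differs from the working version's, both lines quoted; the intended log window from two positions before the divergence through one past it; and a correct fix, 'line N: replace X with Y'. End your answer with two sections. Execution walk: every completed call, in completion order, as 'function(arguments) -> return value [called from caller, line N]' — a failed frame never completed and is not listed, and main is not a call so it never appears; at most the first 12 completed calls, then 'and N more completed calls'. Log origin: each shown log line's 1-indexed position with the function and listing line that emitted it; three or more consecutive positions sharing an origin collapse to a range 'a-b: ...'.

Answer: the defect is in merge_totals at line 36.
Core observation: Every logged value matches the working version; the printed result is what differs.
Call chain: main -> merge_totals(5, 2) (called at line 45).
First divergence: none (the log streams are identical).
Execution walk:
  screen_input([5, 11, 5, 1, 10, 1]) -> 11  [called from locate_pivot, line 27]
  fold_scores([5, 11, 5, 1, 10, 1], 5) -> 2  [called from locate_pivot, line 28]
  locate_pivot([5, 11, 5, 1, 10, 1], 5) -> 5  [called from main, line 43]
  merge_totals(5, 2) -> 10  [called from main, line 45]
Origin of each log line:
  1 — main, line 42
  2 — locate_pivot, line 26
  3 — screen_input, line 2
  4 — screen_input, line 7
  5 — fold_scores, line 11
  6 — fold_scores, line 16
  7 — locate_pivot, line 29
  8 — main, line 44
  9 — merge_totals, line 34
A correct fix: line 36: replace `*` with `%`.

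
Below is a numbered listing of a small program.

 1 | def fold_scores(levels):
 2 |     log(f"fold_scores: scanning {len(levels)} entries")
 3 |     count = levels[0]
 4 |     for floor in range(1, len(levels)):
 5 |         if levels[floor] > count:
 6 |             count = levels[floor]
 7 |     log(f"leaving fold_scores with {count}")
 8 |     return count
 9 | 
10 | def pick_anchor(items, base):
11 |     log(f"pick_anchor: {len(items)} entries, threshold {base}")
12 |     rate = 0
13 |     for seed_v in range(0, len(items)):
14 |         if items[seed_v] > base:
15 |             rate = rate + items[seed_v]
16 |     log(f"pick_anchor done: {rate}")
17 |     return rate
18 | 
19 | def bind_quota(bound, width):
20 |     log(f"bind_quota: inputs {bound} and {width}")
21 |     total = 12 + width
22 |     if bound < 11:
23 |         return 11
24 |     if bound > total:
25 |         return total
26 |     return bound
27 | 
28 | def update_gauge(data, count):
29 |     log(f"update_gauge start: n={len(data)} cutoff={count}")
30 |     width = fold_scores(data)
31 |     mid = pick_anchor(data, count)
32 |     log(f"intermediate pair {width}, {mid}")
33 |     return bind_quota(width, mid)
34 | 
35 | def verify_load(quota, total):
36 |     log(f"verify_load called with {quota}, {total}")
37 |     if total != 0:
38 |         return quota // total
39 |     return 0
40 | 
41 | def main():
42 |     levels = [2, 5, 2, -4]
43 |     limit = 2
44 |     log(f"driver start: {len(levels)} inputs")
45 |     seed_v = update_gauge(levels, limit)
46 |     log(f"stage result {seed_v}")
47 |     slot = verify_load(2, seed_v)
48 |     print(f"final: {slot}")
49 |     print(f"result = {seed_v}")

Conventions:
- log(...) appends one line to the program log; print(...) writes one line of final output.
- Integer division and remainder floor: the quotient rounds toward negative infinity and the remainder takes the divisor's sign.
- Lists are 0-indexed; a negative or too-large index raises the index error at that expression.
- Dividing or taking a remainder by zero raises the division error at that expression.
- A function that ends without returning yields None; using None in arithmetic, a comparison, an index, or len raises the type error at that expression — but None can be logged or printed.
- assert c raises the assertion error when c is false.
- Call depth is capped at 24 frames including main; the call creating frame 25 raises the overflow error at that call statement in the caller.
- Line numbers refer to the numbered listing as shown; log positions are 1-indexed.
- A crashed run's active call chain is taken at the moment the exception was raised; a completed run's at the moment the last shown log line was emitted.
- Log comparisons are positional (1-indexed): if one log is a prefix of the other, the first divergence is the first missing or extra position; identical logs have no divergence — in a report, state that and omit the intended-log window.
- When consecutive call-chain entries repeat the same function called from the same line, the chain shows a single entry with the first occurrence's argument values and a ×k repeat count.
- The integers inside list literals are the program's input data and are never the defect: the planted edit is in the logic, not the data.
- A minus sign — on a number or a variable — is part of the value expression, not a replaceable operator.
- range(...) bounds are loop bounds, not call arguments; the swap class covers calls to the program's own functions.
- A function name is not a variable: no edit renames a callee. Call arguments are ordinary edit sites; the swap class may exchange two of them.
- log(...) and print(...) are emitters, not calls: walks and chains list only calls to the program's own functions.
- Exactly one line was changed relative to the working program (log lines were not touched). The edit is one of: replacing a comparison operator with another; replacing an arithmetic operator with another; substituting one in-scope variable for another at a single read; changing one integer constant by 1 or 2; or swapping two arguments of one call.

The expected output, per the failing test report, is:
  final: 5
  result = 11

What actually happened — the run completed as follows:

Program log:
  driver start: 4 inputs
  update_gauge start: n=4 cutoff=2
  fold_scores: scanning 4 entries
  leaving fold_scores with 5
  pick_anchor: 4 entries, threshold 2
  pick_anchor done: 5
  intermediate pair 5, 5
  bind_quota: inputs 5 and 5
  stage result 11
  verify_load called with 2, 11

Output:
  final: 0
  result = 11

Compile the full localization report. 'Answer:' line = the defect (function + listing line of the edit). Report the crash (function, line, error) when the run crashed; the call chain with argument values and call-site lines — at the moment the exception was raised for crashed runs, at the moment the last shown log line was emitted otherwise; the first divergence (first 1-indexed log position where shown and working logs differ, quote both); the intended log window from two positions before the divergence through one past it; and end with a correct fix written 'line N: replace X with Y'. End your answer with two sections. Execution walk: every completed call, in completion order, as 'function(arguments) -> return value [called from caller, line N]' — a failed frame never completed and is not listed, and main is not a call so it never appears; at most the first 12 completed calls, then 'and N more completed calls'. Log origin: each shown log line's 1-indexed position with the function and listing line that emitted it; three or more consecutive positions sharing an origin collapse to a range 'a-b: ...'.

Answer: the defect is in main at line 47.
Key observation: Log line 10 is where behavior first shows: 'verify_load called with 2, 11' appears instead of 'verify_load called with 11, 2'.
Call chain: main -> verify_load(2, 11) (called at line 47).
First divergence: position 10 — the shown line 'verify_load called with 2, 11' should read 'verify_load called with 11, 2'.
Intended log window:
  8: bind_quota: inputs 5 and 5
  9: stage result 11
  10: verify_load called with 11, 2
Execution walk:
  fold_scores([2, 5, 2, -4]) -> 5  [called from update_gauge, line 30]
  pick_anchor([2, 5, 2, -4], 2) -> 5  [called from update_gauge, line 31]
  bind_quota(5, 5) -> 11  [called from update_gauge, line 33]
  update_gauge([2, 5, 2, -4], 2) -> 11  [called from main, line 45]
  verify_load(2, 11) -> 0  [called from main, line 47]
Log origin:
  1: logged in main at line 44
  2: logged in update_gauge at line 29
  3: logged in fold_scores at line 2
  4: logged in fold_scores at line 7
  5: logged in pick_anchor at line 11
  6: logged in pick_anchor at line 16
  7: logged in update_gauge at line 32
  8: logged in bind_quota at line 20
  9: logged in main at line 46
  10: logged in verify_load at line 36
A correct fix: line 47: replace `verify_load(2, seed_v)` with `verify_load(seed_v, 2)`.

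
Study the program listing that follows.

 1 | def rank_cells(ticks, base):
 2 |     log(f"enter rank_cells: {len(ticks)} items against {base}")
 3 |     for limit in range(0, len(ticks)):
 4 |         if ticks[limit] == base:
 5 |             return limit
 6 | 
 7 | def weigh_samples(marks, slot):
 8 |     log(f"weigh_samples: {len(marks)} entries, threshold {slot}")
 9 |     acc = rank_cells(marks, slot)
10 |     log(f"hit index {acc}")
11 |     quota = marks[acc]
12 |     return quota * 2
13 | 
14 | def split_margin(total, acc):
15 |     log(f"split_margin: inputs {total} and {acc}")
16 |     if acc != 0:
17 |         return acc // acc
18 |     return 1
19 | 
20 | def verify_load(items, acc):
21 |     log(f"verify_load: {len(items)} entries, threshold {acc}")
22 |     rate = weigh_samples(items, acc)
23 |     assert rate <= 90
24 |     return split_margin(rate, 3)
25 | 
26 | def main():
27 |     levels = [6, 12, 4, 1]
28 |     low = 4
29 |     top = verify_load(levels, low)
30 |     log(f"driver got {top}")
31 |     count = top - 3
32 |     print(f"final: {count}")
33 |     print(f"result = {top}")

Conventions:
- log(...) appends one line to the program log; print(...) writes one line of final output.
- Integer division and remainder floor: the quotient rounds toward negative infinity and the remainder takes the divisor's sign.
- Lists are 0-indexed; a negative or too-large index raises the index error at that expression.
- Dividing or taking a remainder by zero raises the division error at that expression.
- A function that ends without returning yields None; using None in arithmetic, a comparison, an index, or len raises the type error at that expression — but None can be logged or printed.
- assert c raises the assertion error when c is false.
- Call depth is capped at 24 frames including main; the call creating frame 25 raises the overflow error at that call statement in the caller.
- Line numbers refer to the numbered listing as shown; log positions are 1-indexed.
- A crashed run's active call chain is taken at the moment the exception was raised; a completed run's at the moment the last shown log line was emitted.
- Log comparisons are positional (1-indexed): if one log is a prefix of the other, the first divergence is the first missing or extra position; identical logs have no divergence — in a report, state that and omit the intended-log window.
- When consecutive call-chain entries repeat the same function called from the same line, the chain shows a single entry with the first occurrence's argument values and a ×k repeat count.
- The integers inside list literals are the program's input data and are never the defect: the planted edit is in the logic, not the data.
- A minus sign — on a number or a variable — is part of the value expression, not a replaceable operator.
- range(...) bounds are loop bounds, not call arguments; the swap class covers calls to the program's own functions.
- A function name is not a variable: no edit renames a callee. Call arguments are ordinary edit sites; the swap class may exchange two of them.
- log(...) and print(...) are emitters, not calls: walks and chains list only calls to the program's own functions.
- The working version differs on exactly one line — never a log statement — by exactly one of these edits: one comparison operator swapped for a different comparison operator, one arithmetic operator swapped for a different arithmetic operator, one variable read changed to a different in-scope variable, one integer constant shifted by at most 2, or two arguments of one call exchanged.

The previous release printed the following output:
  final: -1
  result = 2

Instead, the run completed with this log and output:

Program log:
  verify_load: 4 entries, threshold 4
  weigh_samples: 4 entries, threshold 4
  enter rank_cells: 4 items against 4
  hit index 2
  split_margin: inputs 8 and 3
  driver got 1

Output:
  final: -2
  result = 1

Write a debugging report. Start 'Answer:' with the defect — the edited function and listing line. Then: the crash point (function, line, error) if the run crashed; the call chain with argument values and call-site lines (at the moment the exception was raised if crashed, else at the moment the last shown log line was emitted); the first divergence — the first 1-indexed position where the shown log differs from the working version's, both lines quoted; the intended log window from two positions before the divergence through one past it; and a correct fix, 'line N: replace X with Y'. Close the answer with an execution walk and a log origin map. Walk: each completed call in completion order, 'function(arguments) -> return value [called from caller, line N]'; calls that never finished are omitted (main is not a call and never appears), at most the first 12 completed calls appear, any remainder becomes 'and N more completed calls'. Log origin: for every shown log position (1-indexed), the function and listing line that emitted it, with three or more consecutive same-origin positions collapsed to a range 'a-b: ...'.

Answer: the defect is in split_margin at line 17.
Key observation: The earliest visible damage is log position 6 — 'driver got 1' rather than the intended 'driver got 2'.
Call chain: main.
First divergence: position 6; shown 'driver got 1' vs intended 'driver got 2'.
Intended log window:
  4: hit index 2
  5: split_margin: inputs 8 and 3
  6: driver got 2
Execution walk:
  rank_cells([6, 12, 4, 1], 4) -> 2  [called from weigh_samples, line 9]
  weigh_samples([6, 12, 4, 1], 4) -> 8  [called from verify_load, line 22]
  split_margin(8, 3) -> 1  [called from verify_load, line 24]
  verify_load([6, 12, 4, 1], 4) -> 1  [called from main, line 29]
Log origin:
  1: logged in verify_load at line 21
  2: logged in weigh_samples at line 8
  3: logged in rank_cells at line 2
  4: logged in weigh_samples at line 10
  5: logged in split_margin at line 15
  6: logged in main at line 30
A correct fix: line 17: replace `acc // acc` with `total // acc`.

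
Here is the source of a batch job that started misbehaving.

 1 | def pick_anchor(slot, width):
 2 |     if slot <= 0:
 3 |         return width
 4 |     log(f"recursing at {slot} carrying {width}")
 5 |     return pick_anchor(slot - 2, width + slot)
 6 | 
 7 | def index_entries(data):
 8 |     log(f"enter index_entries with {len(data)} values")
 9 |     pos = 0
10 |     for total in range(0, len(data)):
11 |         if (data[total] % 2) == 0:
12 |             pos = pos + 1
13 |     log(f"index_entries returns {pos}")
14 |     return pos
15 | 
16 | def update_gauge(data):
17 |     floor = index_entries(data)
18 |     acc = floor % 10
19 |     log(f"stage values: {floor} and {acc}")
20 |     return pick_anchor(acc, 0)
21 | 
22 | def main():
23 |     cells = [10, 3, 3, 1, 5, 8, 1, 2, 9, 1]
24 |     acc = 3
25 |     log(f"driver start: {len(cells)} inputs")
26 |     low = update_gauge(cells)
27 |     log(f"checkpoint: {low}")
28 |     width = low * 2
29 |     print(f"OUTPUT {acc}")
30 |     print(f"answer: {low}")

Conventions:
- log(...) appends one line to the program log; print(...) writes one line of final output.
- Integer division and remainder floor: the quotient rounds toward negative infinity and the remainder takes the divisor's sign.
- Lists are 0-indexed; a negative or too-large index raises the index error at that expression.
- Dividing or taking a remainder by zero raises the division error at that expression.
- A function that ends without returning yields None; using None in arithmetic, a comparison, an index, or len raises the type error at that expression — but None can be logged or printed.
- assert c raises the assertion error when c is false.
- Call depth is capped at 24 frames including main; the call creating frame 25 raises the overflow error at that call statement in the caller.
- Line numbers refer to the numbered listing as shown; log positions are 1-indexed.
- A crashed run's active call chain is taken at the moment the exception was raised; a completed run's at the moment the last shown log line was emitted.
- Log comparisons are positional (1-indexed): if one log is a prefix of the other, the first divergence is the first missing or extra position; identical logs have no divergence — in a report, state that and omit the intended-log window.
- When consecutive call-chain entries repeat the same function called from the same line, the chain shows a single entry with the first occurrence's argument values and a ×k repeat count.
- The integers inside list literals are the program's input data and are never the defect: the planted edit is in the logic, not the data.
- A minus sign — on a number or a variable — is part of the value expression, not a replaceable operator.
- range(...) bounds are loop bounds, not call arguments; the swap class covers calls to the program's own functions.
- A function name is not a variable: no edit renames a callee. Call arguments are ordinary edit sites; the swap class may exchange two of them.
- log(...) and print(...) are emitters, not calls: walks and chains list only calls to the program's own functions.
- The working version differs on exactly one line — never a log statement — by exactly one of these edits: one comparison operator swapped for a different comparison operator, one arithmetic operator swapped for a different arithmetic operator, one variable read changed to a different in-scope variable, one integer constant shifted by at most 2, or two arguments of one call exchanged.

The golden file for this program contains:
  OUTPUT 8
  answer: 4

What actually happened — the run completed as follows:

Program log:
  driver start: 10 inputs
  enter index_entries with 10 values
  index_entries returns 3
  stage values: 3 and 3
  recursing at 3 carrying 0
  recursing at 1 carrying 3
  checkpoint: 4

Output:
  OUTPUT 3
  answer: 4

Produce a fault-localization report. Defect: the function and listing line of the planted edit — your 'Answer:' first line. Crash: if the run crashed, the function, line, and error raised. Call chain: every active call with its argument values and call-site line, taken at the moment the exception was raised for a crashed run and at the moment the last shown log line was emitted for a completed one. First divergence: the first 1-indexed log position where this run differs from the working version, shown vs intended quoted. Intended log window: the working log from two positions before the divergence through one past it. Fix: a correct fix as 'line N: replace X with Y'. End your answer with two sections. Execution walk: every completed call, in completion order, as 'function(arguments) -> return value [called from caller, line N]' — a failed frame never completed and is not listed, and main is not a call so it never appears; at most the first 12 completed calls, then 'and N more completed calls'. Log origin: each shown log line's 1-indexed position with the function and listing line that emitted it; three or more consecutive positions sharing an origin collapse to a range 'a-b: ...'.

Answer: the defect is in main at line 29.
Key observation: Nothing in the log betrays the bug — only the output does.
Call chain: main.
First divergence: none — the logs agree in full.
Execution walk:
  index_entries([10, 3, 3, 1, 5, 8, 1, 2, 9, 1]) -> 3  [called from update_gauge, line 17]
  pick_anchor(-1, 4) -> 4  [called from pick_anchor, line 5]
  pick_anchor(1, 3) -> 4  [called from pick_anchor, line 5]
  pick_anchor(3, 0) -> 4  [called from update_gauge, line 20]
  update_gauge([10, 3, 3, 1, 5, 8, 1, 2, 9, 1]) -> 4  [called from main, line 26]
Origin of each log line:
  1: logged in main at line 25
  2: logged in index_entries at line 8
  3: logged in index_entries at line 13
  4: logged in update_gauge at line 19
  5: logged in pick_anchor at line 4
  6: logged in pick_anchor at line 4
  7: logged in main at line 27
A correct fix: line 29: replace `acc` with `width`.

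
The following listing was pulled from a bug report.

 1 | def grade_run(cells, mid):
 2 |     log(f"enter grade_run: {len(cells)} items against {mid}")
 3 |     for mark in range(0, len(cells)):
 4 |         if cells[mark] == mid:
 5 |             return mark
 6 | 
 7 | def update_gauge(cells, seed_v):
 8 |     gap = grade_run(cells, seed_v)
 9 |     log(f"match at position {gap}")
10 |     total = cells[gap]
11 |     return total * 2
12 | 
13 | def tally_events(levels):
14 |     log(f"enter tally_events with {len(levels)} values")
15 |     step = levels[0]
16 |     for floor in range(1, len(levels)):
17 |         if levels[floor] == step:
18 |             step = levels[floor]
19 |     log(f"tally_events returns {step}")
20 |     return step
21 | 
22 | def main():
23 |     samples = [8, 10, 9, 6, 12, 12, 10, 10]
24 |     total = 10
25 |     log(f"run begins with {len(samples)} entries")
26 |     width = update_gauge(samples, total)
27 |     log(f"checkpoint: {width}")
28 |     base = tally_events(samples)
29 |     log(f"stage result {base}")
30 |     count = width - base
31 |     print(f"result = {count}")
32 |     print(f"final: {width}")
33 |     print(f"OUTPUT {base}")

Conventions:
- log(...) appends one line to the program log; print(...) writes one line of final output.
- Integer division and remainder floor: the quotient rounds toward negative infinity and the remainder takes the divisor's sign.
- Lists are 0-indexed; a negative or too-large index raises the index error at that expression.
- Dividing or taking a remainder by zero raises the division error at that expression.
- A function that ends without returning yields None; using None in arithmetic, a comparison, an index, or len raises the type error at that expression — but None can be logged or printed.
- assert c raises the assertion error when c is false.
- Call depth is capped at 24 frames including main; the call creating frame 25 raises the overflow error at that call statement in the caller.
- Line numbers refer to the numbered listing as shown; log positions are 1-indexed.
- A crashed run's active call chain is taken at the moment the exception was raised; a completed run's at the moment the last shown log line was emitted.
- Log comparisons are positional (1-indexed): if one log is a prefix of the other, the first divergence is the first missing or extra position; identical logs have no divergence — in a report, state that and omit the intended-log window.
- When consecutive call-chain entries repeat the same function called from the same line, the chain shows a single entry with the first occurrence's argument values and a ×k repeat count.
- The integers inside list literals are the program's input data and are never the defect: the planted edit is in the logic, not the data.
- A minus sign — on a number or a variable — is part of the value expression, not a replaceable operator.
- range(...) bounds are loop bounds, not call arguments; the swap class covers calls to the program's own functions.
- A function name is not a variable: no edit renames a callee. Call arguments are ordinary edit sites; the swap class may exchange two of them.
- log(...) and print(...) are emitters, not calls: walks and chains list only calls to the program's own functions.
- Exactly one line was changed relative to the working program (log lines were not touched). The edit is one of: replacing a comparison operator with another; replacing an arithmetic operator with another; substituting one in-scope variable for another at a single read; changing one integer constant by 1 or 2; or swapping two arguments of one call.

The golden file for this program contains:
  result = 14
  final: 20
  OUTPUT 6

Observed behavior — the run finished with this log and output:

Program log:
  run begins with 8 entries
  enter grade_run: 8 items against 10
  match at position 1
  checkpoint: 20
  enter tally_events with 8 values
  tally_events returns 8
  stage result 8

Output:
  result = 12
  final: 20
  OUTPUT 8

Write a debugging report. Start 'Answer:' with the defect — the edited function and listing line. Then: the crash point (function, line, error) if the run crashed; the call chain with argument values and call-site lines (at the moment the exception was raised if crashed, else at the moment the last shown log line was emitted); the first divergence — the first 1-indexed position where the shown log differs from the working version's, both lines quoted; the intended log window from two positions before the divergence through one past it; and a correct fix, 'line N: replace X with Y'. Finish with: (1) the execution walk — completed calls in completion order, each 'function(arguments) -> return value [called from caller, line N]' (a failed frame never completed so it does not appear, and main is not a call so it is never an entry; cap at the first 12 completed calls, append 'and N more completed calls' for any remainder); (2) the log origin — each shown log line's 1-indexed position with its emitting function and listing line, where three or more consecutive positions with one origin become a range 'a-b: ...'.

Answer: the defect is in tally_events at line 17.
Key observation: Everything matches until log position 6, which reads 'tally_events returns 8' in place of 'tally_events returns 6'.
Call chain: main.
First divergence: position 6; shown 'tally_events returns 8' vs intended 'tally_events returns 6'.
Intended log window:
  4: checkpoint: 20
  5: enter tally_events with 8 values
  6: tally_events returns 6
  7: stage result 6
Execution walk:
  grade_run([8, 10, 9, 6, 12, 12, 10, 10], 10) -> 1  [called from update_gauge, line 8]
  update_gauge([8, 10, 9, 6, 12, 12, 10, 10], 10) -> 20  [called from main, line 26]
  tally_events([8, 10, 9, 6, 12, 12, 10, 10]) -> 8  [called from main, line 28]
Log origin:
  1 — main, line 25
  2 — grade_run, line 2
  3 — update_gauge, line 9
  4 — main, line 27
  5 — tally_events, line 14
  6 — tally_events, line 19
  7 — main, line 29
A correct fix: line 17: replace `==` with `<`.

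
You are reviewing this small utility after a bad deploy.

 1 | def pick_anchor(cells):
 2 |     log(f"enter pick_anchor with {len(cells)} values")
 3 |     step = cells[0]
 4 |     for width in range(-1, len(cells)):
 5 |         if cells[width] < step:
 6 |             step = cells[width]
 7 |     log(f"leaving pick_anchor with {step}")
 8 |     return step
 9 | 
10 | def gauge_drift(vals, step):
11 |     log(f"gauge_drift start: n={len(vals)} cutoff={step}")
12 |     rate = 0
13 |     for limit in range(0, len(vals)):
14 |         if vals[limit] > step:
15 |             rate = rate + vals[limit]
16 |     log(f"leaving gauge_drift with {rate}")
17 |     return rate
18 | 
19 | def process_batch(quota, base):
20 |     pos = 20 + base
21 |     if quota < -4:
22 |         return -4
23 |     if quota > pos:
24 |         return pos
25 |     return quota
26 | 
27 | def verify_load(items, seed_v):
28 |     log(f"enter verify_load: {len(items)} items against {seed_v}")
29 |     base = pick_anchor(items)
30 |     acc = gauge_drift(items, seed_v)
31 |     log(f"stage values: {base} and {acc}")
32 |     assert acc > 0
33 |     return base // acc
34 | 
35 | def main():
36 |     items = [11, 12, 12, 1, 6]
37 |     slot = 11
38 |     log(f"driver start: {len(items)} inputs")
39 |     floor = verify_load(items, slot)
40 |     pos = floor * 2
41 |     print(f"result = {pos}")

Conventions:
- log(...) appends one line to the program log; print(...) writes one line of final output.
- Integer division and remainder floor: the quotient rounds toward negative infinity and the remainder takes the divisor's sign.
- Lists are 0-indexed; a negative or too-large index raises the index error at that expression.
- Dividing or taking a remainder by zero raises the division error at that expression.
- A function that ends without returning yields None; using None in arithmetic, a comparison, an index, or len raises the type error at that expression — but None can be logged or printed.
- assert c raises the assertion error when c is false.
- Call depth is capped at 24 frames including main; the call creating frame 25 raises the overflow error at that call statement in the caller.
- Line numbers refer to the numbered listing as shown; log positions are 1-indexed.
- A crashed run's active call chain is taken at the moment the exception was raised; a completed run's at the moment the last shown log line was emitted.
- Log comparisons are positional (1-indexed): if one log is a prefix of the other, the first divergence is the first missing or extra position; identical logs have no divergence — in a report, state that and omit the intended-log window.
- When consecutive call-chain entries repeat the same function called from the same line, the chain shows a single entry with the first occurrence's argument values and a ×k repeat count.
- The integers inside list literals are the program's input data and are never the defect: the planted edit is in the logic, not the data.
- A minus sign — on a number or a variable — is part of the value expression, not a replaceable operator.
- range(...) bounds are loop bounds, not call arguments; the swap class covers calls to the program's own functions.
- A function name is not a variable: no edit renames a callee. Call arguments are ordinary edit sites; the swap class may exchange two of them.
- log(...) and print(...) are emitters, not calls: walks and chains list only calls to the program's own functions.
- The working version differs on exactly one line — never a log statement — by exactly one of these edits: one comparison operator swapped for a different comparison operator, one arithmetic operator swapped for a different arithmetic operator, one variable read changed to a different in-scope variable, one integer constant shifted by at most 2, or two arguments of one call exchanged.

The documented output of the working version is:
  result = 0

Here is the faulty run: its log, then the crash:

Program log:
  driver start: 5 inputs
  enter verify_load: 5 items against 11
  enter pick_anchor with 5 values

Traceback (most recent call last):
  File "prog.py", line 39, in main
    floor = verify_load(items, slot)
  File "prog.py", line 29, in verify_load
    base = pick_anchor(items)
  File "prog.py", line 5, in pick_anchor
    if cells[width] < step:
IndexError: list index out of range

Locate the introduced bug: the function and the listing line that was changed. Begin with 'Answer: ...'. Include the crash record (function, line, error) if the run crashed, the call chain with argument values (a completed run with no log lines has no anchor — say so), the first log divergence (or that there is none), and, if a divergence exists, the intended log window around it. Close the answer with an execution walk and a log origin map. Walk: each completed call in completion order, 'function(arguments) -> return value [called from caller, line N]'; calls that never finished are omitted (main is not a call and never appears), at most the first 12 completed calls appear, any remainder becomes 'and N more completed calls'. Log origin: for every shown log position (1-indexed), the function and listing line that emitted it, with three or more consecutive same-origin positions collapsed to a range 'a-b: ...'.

Answer: the defect is in pick_anchor at line 4.
Key observation: Only 3 log lines were emitted before the run died; the intended continuation was 'leaving pick_anchor with 1'.
Crash: pick_anchor, line 5, IndexError.
Call chain: main -> verify_load([11, 12, 12, 1, 6], 11) (called at line 39) -> pick_anchor([11, 12, 12, 1, 6]) (called at line 29).
First divergence: position 4 — after 3 matching lines the faulty run goes silent; intended next line 'leaving pick_anchor with 1'.
Intended log window:
  2: enter verify_load: 5 items against 11
  3: enter pick_anchor with 5 values
  4: leaving pick_anchor with 1
  5: gauge_drift start: n=5 cutoff=11
Execution walk:
  (no call completed)
Origin of each log line:
  1: from main, line 38
  2: from verify_load, line 28
  3: from pick_anchor, line 2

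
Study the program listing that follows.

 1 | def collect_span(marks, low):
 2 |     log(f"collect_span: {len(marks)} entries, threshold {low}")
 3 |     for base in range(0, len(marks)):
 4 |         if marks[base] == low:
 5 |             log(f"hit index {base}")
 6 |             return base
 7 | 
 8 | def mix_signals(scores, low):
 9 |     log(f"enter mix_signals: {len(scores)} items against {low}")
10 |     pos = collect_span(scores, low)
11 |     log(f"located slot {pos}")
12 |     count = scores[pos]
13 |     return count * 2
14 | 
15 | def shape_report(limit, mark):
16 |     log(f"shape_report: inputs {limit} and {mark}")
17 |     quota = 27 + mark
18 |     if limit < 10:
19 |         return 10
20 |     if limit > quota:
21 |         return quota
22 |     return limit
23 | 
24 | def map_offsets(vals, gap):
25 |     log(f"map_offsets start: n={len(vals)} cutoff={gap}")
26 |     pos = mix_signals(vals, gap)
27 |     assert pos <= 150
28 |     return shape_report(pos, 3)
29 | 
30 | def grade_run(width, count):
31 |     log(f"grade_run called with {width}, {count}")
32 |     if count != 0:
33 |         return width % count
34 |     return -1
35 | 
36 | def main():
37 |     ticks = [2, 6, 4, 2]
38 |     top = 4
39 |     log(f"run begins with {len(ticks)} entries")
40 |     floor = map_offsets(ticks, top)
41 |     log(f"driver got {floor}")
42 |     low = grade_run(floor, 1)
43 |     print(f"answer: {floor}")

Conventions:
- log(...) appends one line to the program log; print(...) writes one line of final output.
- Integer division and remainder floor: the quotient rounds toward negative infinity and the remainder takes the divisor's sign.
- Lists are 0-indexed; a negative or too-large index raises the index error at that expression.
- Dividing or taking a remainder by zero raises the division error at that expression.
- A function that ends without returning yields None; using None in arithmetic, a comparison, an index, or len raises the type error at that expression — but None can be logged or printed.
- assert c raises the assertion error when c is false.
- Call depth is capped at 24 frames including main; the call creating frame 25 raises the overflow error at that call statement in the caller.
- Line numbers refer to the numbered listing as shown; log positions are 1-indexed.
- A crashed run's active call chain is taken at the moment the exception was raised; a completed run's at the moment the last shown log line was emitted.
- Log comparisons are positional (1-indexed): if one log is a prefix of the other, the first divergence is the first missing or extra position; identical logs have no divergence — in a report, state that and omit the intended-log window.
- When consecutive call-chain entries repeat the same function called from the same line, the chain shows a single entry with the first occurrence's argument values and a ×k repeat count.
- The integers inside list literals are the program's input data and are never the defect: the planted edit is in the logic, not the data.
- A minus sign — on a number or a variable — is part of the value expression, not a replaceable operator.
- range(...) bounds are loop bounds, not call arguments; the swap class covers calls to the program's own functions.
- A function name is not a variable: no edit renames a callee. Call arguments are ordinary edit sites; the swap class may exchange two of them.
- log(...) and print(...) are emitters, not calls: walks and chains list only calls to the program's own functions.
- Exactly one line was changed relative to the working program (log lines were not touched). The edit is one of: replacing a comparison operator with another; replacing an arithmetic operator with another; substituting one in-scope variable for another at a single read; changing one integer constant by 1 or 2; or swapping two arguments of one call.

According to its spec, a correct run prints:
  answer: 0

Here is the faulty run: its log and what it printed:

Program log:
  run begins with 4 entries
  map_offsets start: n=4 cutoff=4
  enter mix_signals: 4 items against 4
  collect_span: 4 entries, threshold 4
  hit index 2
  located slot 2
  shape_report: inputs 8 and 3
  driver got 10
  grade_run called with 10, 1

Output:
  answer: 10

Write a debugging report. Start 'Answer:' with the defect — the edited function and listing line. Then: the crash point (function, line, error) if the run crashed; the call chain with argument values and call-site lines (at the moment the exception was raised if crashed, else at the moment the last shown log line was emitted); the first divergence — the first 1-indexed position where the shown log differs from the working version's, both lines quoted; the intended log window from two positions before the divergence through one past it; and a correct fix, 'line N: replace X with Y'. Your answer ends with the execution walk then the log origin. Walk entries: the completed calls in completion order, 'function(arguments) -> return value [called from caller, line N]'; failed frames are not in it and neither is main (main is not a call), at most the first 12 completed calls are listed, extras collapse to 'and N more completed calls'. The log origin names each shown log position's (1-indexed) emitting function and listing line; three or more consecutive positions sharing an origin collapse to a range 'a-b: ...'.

Answer: the defect is in main at line 43.
The tell: The two runs log identically and part ways only at the printed values.
Call chain: main -> grade_run(10, 1) (called at line 42).
First divergence: none (the log streams are identical).
Execution walk:
  collect_span([2, 6, 4, 2], 4) -> 2  [called from mix_signals, line 10]
  mix_signals([2, 6, 4, 2], 4) -> 8  [called from map_offsets, line 26]
  shape_report(8, 3) -> 10  [called from map_offsets, line 28]
  map_offsets([2, 6, 4, 2], 4) -> 10  [called from main, line 40]
  grade_run(10, 1) -> 0  [called from main, line 42]
Log origins:
  1: logged in main at line 39
  2: logged in map_offsets at line 25
  3: logged in mix_signals at line 9
  4: logged in collect_span at line 2
  5: logged in collect_span at line 5
  6: logged in mix_signals at line 11
  7: logged in shape_report at line 16
  8: logged in main at line 41
  9: logged in grade_run at line 31
A correct fix: line 43: replace `floor` with `low`.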